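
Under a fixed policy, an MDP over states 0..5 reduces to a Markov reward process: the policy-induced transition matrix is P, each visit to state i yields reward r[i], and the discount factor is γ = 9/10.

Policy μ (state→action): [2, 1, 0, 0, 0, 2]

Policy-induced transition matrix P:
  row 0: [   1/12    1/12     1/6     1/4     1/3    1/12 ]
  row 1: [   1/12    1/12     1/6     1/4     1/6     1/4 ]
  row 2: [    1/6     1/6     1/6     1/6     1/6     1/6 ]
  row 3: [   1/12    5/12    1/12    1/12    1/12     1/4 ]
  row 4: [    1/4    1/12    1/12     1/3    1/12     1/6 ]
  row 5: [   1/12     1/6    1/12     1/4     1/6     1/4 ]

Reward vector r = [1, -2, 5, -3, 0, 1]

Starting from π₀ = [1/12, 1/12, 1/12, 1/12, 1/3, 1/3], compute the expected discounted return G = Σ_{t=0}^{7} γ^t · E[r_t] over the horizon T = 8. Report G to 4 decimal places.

G = -0.1445

t=0: π = [0.0833, 0.0833, 0.0833, 0.0833, 0.3333, 0.3333], E[r] = 0.4167, γ^t·E[r] = 0.416667, running G = 0.416667
t=1: π = [0.1458, 0.1458, 0.1042, 0.2569, 0.1458, 0.2014], E[r] = -0.1944, γ^t·E[r] = -0.175000, running G = 0.241667
t=2: π = [0.1163, 0.1944, 0.1163, 0.2106, 0.1574, 0.2049], E[r] = -0.1181, γ^t·E[r] = -0.095625, running G = 0.146042
t=3: π = [0.1193, 0.1803, 0.1189, 0.2183, 0.1554, 0.2078], E[r] = -0.0939, γ^t·E[r] = -0.068449, running G = 0.077592
t=4: π = [0.1191, 0.1833, 0.1182, 0.2167, 0.1554, 0.2073], E[r] = -0.0992, γ^t·E[r] = -0.065069, running G = 0.012524
t=5: π = [0.1191, 0.1827, 0.1184, 0.2170, 0.1555, 0.2073], E[r] = -0.0979, γ^t·E[r] = -0.057834, running G = -0.045310
t=6: π = [0.1191, 0.1828, 0.1183, 0.2169, 0.1555, 0.2073], E[r] = -0.0982, γ^t·E[r] = -0.052203, running G = -0.097513
t=7: π = [0.1191, 0.1828, 0.1184, 0.2169, 0.1555, 0.2073], E[r] = -0.0982, γ^t·E[r] = -0.046952, running G = -0.144465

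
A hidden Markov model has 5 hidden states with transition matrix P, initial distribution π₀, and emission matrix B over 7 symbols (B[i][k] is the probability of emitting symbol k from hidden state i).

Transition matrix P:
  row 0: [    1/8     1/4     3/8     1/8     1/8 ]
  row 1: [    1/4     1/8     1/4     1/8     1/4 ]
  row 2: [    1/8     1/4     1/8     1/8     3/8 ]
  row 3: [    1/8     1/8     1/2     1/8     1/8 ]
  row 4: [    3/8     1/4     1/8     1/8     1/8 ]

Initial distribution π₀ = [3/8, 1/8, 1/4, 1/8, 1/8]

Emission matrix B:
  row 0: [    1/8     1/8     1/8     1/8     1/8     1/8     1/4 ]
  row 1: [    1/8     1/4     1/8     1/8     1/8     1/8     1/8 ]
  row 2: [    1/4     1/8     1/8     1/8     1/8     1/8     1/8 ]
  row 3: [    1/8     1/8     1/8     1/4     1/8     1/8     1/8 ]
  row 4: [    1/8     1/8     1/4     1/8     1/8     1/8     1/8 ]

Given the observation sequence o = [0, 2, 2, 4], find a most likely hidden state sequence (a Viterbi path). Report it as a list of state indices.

path = [2, 4, 0, 2]

t=0: δ = [4.688e-02, 1.562e-02, 6.250e-02, 1.562e-02, 1.562e-02]  (obs o_0=0)
t=1: δ = [9.766e-04, 1.953e-03, 2.197e-03, 9.766e-04, 5.859e-03]  ψ = [2, 2, 0, 2, 2]  (obs o_1=2)
t=2: δ = [2.747e-04, 1.831e-04, 9.155e-05, 9.155e-05, 2.060e-04]  ψ = [4, 4, 4, 4, 2]  (obs o_2=2)
t=3: δ = [9.656e-06, 8.583e-06, 1.287e-05, 4.292e-06, 5.722e-06]  ψ = [4, 0, 0, 0, 1]  (obs o_3=4)
backtrack: best end state = 2; path = [2, 4, 0, 2]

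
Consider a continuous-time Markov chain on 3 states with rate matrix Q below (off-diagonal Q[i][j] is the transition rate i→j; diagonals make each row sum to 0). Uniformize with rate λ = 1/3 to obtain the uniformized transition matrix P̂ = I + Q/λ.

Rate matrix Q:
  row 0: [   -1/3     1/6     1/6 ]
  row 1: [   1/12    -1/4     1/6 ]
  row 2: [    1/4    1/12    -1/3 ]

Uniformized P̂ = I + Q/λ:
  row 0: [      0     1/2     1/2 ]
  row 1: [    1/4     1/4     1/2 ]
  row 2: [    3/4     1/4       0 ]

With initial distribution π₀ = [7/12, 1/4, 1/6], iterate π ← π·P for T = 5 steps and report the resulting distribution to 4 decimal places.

π = [0.3230, 0.3385, 0.3385]

t=0: π = [0.5833, 0.2500, 0.1667]
t=1: π = [0.1875, 0.3958, 0.4167]
t=2: π = [0.4115, 0.2969, 0.2917]
t=3: π = [0.2930, 0.3529, 0.3542]
t=4: π = [0.3538, 0.3232, 0.3229]
t=5: π = [0.3230, 0.3385, 0.3385]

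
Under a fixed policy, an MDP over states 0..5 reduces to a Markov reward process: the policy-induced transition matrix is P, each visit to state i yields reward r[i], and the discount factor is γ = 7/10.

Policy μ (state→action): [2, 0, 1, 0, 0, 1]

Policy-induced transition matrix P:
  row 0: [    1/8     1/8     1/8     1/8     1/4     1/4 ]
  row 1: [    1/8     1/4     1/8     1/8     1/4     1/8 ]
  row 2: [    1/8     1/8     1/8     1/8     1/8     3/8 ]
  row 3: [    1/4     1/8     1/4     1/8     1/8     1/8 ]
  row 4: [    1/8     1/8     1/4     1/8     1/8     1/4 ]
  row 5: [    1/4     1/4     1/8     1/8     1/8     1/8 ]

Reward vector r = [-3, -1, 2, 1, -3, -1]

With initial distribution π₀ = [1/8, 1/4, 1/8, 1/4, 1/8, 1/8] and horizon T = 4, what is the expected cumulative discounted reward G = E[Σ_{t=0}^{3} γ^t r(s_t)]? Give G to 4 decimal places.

t=0: π = [0.1250, 0.2500, 0.1250, 0.2500, 0.1250, 0.1250], E[r] = -0.6250, γ^t·E[r] = -0.625000, running G = -0.625000
t=1: π = [0.1719, 0.1719, 0.1719, 0.1250, 0.1719, 0.1875], E[r] = -0.9219, γ^t·E[r] = -0.645313, running G = -1.270313
t=2: π = [0.1641, 0.1699, 0.1621, 0.1250, 0.1680, 0.2109], E[r] = -0.9277, γ^t·E[r] = -0.454590, running G = -1.724902
t=3: π = [0.1670, 0.1726, 0.1616, 0.1250, 0.1667, 0.2070], E[r] = -0.9326, γ^t·E[r] = -0.319888, running G = -2.044790

G = -2.0448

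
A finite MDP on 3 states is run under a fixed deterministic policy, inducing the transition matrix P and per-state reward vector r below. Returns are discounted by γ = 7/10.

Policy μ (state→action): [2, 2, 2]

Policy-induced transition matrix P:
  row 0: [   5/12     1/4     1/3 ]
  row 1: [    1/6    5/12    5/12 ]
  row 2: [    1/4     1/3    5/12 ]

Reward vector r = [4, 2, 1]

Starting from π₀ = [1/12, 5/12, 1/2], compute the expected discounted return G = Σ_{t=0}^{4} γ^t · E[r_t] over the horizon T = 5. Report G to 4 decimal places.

G = 5.3836

t=0: π = [0.0833, 0.4167, 0.5000], E[r] = 1.6667, γ^t·E[r] = 1.666667, running G = 1.666667
t=1: π = [0.2292, 0.3611, 0.4097], E[r] = 2.0486, γ^t·E[r] = 1.434028, running G = 3.100694
t=2: π = [0.2581, 0.3443, 0.3976], E[r] = 2.1186, γ^t·E[r] = 1.038131, running G = 4.138825
t=3: π = [0.2643, 0.3405, 0.3952], E[r] = 2.1335, γ^t·E[r] = 0.731786, running G = 4.870611
t=4: π = [0.2657, 0.3397, 0.3946], E[r] = 2.1367, γ^t·E[r] = 0.513025, running G = 5.383637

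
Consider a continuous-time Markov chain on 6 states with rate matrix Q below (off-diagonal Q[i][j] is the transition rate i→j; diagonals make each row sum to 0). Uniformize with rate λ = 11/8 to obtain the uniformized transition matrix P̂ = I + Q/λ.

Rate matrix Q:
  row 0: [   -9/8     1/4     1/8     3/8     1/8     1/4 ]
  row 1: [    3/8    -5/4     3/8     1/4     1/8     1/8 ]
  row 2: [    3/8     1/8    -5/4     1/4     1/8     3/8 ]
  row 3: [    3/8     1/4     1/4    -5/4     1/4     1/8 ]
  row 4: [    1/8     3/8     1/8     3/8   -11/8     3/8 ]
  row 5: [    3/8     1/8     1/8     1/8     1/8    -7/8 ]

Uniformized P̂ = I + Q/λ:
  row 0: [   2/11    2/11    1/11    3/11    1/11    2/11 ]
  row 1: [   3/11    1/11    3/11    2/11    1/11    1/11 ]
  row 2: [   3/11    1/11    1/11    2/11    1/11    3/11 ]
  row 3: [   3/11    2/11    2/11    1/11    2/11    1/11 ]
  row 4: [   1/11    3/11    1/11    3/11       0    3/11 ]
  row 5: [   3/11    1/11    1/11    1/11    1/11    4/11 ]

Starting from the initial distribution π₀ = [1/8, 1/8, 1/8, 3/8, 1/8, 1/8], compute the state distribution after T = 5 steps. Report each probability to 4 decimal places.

t=0: π = [0.1250, 0.1250, 0.1250, 0.3750, 0.1250, 0.1250]
t=1: π = [0.2386, 0.1591, 0.1477, 0.1591, 0.1136, 0.1818]
t=2: π = [0.2304, 0.1477, 0.1343, 0.1829, 0.0950, 0.2097]
t=3: π = [0.2345, 0.1458, 0.1344, 0.1757, 0.0989, 0.2107]
t=4: π = [0.2334, 0.1462, 0.1334, 0.1770, 0.0979, 0.2121]
t=5: π = [0.2337, 0.1460, 0.1336, 0.1766, 0.0981, 0.2120]

π = [0.2337, 0.1460, 0.1336, 0.1766, 0.0981, 0.2120]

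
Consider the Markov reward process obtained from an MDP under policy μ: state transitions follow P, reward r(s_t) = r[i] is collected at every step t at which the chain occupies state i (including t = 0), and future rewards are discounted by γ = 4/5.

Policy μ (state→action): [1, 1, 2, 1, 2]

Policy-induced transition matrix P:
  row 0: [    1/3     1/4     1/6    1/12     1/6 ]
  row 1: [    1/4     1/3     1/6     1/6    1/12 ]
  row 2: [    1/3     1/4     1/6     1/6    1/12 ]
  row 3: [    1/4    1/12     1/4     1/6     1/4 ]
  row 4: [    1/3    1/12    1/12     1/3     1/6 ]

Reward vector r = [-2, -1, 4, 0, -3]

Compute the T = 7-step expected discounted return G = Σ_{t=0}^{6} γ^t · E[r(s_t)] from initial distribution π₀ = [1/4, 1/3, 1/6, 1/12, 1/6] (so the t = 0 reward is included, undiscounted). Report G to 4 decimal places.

t=0: π = [0.2500, 0.3333, 0.1667, 0.0833, 0.1667], E[r] = -0.6667, γ^t·E[r] = -0.666667, running G = -0.666667
t=1: π = [0.2986, 0.2361, 0.1597, 0.1736, 0.1319], E[r] = -0.5903, γ^t·E[r] = -0.472222, running G = -1.138889
t=2: π = [0.2992, 0.2188, 0.1701, 0.1638, 0.1481], E[r] = -0.5810, γ^t·E[r] = -0.371852, running G = -1.510741
t=3: π = [0.3015, 0.2162, 0.1680, 0.1664, 0.1479], E[r] = -0.5910, γ^t·E[r] = -0.302593, running G = -1.813333
t=4: π = [0.3014, 0.2156, 0.1682, 0.1662, 0.1485], E[r] = -0.5912, γ^t·E[r] = -0.242170, running G = -2.055503
t=5: π = [0.3015, 0.2155, 0.1681, 0.1663, 0.1485], E[r] = -0.5916, γ^t·E[r] = -0.193847, running G = -2.249350
t=6: π = [0.3015, 0.2155, 0.1681, 0.1663, 0.1486], E[r] = -0.5916, γ^t·E[r] = -0.155082, running G = -2.404432

G = -2.4044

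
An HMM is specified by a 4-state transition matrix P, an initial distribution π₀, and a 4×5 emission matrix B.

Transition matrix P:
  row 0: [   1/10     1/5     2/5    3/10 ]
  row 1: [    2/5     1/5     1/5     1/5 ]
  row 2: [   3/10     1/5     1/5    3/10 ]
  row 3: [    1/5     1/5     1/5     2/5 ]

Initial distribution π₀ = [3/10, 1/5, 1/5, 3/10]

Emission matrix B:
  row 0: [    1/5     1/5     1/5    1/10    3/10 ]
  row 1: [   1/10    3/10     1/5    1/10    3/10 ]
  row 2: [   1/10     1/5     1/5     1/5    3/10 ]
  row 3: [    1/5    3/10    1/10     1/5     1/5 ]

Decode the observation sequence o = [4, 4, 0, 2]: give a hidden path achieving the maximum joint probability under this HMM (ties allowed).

t=0: δ = [9.000e-02, 6.000e-02, 6.000e-02, 6.000e-02]  (obs o_0=4)
t=1: δ = [7.200e-03, 5.400e-03, 1.080e-02, 5.400e-03]  ψ = [1, 0, 0, 0]  (obs o_1=4)
t=2: δ = [6.480e-04, 2.160e-04, 2.880e-04, 6.480e-04]  ψ = [2, 2, 0, 2]  (obs o_2=0)
t=3: δ = [2.592e-05, 2.592e-05, 5.184e-05, 2.592e-05]  ψ = [3, 0, 0, 3]  (obs o_3=2)
backtrack: best end state = 2; path = [0, 2, 0, 2]

path = [0, 2, 0, 2]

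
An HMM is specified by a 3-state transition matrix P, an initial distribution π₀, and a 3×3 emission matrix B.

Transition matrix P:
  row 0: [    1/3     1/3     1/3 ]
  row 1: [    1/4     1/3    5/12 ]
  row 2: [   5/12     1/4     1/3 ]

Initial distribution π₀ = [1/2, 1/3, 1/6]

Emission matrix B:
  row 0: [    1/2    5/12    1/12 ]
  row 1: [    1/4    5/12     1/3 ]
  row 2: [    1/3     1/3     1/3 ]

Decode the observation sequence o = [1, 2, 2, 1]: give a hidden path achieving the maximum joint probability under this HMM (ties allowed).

path = [0, 1, 2, 0]

t=0: δ = [2.083e-01, 1.389e-01, 5.556e-02]  (obs o_0=1)
t=1: δ = [5.787e-03, 2.315e-02, 2.315e-02]  ψ = [0, 0, 0]  (obs o_1=2)
t=2: δ = [8.038e-04, 2.572e-03, 3.215e-03]  ψ = [2, 1, 1]  (obs o_2=2)
t=3: δ = [5.582e-04, 3.572e-04, 3.572e-04]  ψ = [2, 1, 1]  (obs o_3=1)
backtrack: best end state = 0; path = [0, 1, 2, 0]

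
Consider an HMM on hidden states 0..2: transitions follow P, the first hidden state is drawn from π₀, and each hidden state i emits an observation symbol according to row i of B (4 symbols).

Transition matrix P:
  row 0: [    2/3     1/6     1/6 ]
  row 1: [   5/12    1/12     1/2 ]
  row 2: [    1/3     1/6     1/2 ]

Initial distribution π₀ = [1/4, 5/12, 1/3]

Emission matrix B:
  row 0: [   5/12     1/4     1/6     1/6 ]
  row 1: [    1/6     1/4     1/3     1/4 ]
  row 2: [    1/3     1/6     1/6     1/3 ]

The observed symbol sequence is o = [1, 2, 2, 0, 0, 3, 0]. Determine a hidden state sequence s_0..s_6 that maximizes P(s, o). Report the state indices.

path = [1, 0, 0, 0, 0, 0, 0]

t=0: δ = [6.250e-02, 1.042e-01, 5.556e-02]  (obs o_0=1)
t=1: δ = [7.234e-03, 3.472e-03, 8.681e-03]  ψ = [1, 0, 1]  (obs o_1=2)
t=2: δ = [8.038e-04, 4.823e-04, 7.234e-04]  ψ = [0, 2, 2]  (obs o_2=2)
t=3: δ = [2.233e-04, 2.233e-05, 1.206e-04]  ψ = [0, 0, 2]  (obs o_3=0)
t=4: δ = [6.202e-05, 6.202e-06, 2.009e-05]  ψ = [0, 0, 2]  (obs o_4=0)
t=5: δ = [6.891e-06, 2.584e-06, 3.445e-06]  ψ = [0, 0, 0]  (obs o_5=3)
t=6: δ = [1.914e-06, 1.914e-07, 5.742e-07]  ψ = [0, 0, 2]  (obs o_6=0)
backtrack: best end state = 0; path = [1, 0, 0, 0, 0, 0, 0]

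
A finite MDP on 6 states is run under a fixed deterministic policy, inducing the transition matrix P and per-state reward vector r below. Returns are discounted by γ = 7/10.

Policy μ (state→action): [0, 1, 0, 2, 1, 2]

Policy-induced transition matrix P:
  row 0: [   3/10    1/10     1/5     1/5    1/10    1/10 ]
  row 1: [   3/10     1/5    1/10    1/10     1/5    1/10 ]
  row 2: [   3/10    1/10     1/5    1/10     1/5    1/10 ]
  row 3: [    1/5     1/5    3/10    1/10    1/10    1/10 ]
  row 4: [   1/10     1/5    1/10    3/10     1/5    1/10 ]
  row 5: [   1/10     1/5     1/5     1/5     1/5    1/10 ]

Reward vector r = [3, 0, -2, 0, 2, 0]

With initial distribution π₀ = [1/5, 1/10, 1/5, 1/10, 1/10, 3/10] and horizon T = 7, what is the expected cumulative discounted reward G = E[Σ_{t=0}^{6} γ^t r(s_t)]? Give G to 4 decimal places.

G = 1.6891

t=0: π = [0.2000, 0.1000, 0.2000, 0.1000, 0.1000, 0.3000], E[r] = 0.4000, γ^t·E[r] = 0.400000, running G = 0.400000
t=1: π = [0.2100, 0.1600, 0.1900, 0.1700, 0.1700, 0.1000], E[r] = 0.5900, γ^t·E[r] = 0.413000, running G = 0.813000
t=2: π = [0.2290, 0.1600, 0.1840, 0.1650, 0.1620, 0.1000], E[r] = 0.6430, γ^t·E[r] = 0.315070, running G = 1.128070
t=3: π = [0.2311, 0.1587, 0.1843, 0.1653, 0.1606, 0.1000], E[r] = 0.6459, γ^t·E[r] = 0.221544, running G = 1.349614
t=4: π = [0.2314, 0.1585, 0.1846, 0.1652, 0.1604, 0.1000], E[r] = 0.6456, γ^t·E[r] = 0.155001, running G = 1.504615
t=5: π = [0.2314, 0.1584, 0.1846, 0.1652, 0.1603, 0.1000], E[r] = 0.6456, γ^t·E[r] = 0.108509, running G = 1.613124
t=6: π = [0.2314, 0.1584, 0.1846, 0.1652, 0.1603, 0.1000], E[r] = 0.6456, γ^t·E[r] = 0.075956, running G = 1.689080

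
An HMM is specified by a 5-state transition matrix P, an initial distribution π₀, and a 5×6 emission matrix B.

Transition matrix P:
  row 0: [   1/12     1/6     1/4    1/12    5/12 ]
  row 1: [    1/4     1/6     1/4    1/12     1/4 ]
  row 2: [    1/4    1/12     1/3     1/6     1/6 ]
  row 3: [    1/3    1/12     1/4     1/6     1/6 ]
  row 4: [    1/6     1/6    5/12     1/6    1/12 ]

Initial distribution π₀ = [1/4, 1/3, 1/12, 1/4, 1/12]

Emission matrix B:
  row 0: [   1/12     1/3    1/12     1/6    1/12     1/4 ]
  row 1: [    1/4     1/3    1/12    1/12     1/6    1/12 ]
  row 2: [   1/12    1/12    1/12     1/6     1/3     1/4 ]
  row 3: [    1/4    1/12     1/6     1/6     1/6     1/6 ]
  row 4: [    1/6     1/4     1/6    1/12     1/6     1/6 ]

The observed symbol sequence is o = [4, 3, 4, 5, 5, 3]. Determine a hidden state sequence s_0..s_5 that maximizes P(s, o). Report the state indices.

path = [1, 2, 2, 2, 2, 2]

t=0: δ = [2.083e-02, 5.556e-02, 2.778e-02, 4.167e-02, 1.389e-02]  (obs o_0=4)
t=1: δ = [2.315e-03, 7.716e-04, 2.315e-03, 1.157e-03, 1.157e-03]  ψ = [1, 1, 1, 3, 1]  (obs o_1=3)
t=2: δ = [4.823e-05, 6.430e-05, 2.572e-04, 6.430e-05, 1.608e-04]  ψ = [2, 0, 2, 2, 0]  (obs o_2=4)
t=3: δ = [1.608e-05, 2.233e-06, 2.143e-05, 7.144e-06, 7.144e-06]  ψ = [2, 4, 2, 2, 2]  (obs o_3=5)
t=4: δ = [1.340e-06, 2.233e-07, 1.786e-06, 5.954e-07, 1.116e-06]  ψ = [2, 0, 2, 2, 0]  (obs o_4=5)
t=5: δ = [7.442e-08, 1.861e-08, 9.923e-08, 4.961e-08, 4.651e-08]  ψ = [2, 0, 2, 2, 0]  (obs o_5=3)
backtrack: best end state = 2; path = [1, 2, 2, 2, 2, 2]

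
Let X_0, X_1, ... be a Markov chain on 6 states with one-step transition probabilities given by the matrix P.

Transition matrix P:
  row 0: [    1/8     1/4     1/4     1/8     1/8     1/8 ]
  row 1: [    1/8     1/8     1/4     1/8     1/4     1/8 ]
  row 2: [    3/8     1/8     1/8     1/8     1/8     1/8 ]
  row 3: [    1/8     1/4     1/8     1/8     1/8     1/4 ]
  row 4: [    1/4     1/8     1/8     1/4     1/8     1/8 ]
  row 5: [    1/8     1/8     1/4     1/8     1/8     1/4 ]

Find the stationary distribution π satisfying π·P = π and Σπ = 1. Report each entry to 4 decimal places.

π = [0.1908, 0.1667, 0.1901, 0.1432, 0.1458, 0.1633]

Balance equations π_j = Σ_i π_i·P[i][j]:
  π_0 = 1/8·π_0 + 1/8·π_1 + 3/8·π_2 + 1/8·π_3 + 1/4·π_4 + 1/8·π_5
  π_1 = 1/4·π_0 + 1/8·π_1 + 1/8·π_2 + 1/4·π_3 + 1/8·π_4 + 1/8·π_5
  π_2 = 1/4·π_0 + 1/4·π_1 + 1/8·π_2 + 1/8·π_3 + 1/8·π_4 + 1/4·π_5
  π_3 = 1/8·π_0 + 1/8·π_1 + 1/8·π_2 + 1/8·π_3 + 1/4·π_4 + 1/8·π_5
  π_4 = 1/8·π_0 + 1/4·π_1 + 1/8·π_2 + 1/8·π_3 + 1/8·π_4 + 1/8·π_5
  normalize: π_0 + π_1 + π_2 + π_3 + π_4 + π_5 = 1
Solving the linear system gives exactly π = [1168/6123, 1021/6123, 388/2041, 877/6123, 893/6123, 1000/6123].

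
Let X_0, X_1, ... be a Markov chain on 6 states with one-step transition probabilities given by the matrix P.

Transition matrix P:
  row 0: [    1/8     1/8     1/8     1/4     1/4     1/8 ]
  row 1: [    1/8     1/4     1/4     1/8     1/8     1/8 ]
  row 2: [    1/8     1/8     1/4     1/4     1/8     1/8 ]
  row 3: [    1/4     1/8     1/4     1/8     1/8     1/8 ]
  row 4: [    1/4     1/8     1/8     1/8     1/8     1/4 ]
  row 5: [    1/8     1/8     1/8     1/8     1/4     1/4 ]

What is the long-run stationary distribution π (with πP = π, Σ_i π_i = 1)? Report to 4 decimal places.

π = [0.1670, 0.1429, 0.1875, 0.1693, 0.1667, 0.1667]

Balance equations π_j = Σ_i π_i·P[i][j]:
  π_0 = 1/8·π_0 + 1/8·π_1 + 1/8·π_2 + 1/4·π_3 + 1/4·π_4 + 1/8·π_5
  π_1 = 1/8·π_0 + 1/4·π_1 + 1/8·π_2 + 1/8·π_3 + 1/8·π_4 + 1/8·π_5
  π_2 = 1/8·π_0 + 1/4·π_1 + 1/4·π_2 + 1/4·π_3 + 1/8·π_4 + 1/8·π_5
  π_3 = 1/4·π_0 + 1/8·π_1 + 1/4·π_2 + 1/8·π_3 + 1/8·π_4 + 1/8·π_5
  π_4 = 1/4·π_0 + 1/8·π_1 + 1/8·π_2 + 1/8·π_3 + 1/8·π_4 + 1/4·π_5
  normalize: π_0 + π_1 + π_2 + π_3 + π_4 + π_5 = 1
Solving the linear system gives exactly π = [83/497, 1/7, 732/3905, 4628/27335, 651/3905, 4556/27335].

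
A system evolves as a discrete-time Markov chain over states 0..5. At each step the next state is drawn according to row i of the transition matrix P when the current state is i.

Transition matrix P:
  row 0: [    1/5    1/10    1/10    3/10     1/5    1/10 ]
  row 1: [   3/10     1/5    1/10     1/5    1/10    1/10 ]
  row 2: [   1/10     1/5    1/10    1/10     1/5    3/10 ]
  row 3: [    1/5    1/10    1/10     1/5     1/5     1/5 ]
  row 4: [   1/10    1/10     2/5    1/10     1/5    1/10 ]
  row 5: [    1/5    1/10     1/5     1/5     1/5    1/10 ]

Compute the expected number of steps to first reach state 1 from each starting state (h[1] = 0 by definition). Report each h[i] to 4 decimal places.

h = [8.5076, 0.0000, 7.6413, 8.4998, 8.2493, 8.4218]

First-step conditioning: h[1] = 0; for i ≠ 1, h[i] = 1 + Σ_k P[i][k]·h[k].
  h[0] = 1 + 1/5·h[0] + 1/10·h[2] + 3/10·h[3] + 1/5·h[4] + 1/10·h[5]
  h[2] = 1 + 1/10·h[0] + 1/10·h[2] + 1/10·h[3] + 1/5·h[4] + 3/10·h[5]
  h[3] = 1 + 1/5·h[0] + 1/10·h[2] + 1/5·h[3] + 1/5·h[4] + 1/5·h[5]
  h[4] = 1 + 1/10·h[0] + 2/5·h[2] + 1/10·h[3] + 1/5·h[4] + 1/10·h[5]
  h[5] = 1 + 1/5·h[0] + 1/5·h[2] + 1/5·h[3] + 1/5·h[4] + 1/10·h[5]
Solving the 5×5 linear system over states ≠ 1 gives exactly h = [27250/3203, 0, 24475/3203, 27225/3203, 52845/6406, 26975/3203] (h[1] = 0 is the target).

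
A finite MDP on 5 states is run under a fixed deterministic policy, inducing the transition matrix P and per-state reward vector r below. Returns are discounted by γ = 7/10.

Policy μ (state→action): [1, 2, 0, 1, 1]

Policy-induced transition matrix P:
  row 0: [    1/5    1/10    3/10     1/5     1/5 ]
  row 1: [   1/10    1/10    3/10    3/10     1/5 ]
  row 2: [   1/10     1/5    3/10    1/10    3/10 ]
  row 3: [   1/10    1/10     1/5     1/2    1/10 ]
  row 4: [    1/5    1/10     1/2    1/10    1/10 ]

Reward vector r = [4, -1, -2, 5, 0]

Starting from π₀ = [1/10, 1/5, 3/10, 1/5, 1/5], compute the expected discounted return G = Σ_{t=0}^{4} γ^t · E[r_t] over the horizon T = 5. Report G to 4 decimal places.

G = 2.2226

t=0: π = [0.1000, 0.2000, 0.3000, 0.2000, 0.2000], E[r] = 0.6000, γ^t·E[r] = 0.600000, running G = 0.600000
t=1: π = [0.1300, 0.1300, 0.3200, 0.2300, 0.1900], E[r] = 0.9000, γ^t·E[r] = 0.630000, running G = 1.230000
t=2: π = [0.1320, 0.1320, 0.3150, 0.2310, 0.1900], E[r] = 0.9210, γ^t·E[r] = 0.451290, running G = 1.681290
t=3: π = [0.1322, 0.1315, 0.3149, 0.2320, 0.1894], E[r] = 0.9275, γ^t·E[r] = 0.318133, running G = 1.999423
t=4: π = [0.1322, 0.1315, 0.3147, 0.2323, 0.1894], E[r] = 0.9294, γ^t·E[r] = 0.223147, running G = 2.222569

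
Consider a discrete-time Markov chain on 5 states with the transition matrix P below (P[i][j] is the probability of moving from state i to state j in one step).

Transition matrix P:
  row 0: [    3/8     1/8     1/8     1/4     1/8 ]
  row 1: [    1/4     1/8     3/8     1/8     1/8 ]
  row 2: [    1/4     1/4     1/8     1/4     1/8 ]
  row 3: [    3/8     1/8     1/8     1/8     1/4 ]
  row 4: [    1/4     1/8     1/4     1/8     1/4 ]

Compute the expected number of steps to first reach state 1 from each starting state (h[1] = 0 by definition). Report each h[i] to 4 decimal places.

First-step conditioning: h[1] = 0; for i ≠ 1, h[i] = 1 + Σ_k P[i][k]·h[k].
  h[0] = 1 + 3/8·h[0] + 1/8·h[2] + 1/4·h[3] + 1/8·h[4]
  h[2] = 1 + 1/4·h[0] + 1/8·h[2] + 1/4·h[3] + 1/8·h[4]
  h[3] = 1 + 3/8·h[0] + 1/8·h[2] + 1/8·h[3] + 1/4·h[4]
  h[4] = 1 + 1/4·h[0] + 1/4·h[2] + 1/8·h[3] + 1/4·h[4]
Solving the 4×4 linear system over states ≠ 1 gives exactly h = [4096/587, 0, 3584/587, 4088/587, 4024/587] (h[1] = 0 is the target).

h = [6.9779, 0.0000, 6.1056, 6.9642, 6.8552]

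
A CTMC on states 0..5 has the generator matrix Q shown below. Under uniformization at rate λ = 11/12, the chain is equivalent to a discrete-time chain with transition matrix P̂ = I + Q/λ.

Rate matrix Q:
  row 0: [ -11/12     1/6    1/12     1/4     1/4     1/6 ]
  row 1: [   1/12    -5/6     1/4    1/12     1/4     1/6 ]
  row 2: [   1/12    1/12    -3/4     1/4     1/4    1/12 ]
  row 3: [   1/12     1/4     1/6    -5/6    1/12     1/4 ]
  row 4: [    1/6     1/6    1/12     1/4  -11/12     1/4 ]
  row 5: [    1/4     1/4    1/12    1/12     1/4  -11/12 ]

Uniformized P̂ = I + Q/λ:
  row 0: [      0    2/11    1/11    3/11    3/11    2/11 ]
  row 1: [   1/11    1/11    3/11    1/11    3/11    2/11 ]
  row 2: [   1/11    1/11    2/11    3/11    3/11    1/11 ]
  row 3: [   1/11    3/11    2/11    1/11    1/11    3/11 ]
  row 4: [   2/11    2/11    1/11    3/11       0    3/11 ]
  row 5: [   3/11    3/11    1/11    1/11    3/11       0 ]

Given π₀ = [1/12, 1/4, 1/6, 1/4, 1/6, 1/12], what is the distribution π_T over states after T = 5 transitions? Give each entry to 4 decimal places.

π = [0.1274, 0.1826, 0.1542, 0.1766, 0.1891, 0.1701]

t=0: π = [0.0833, 0.2500, 0.1667, 0.2500, 0.1667, 0.0833]
t=1: π = [0.1136, 0.1742, 0.1742, 0.1667, 0.1818, 0.1894]
t=2: π = [0.1315, 0.1825, 0.1536, 0.1763, 0.1928, 0.1632]
t=3: π = [0.1262, 0.1821, 0.1541, 0.1778, 0.1881, 0.1717]
t=4: π = [0.1278, 0.1830, 0.1542, 0.1761, 0.1891, 0.1698]
t=5: π = [0.1274, 0.1826, 0.1542, 0.1766, 0.1891, 0.1701]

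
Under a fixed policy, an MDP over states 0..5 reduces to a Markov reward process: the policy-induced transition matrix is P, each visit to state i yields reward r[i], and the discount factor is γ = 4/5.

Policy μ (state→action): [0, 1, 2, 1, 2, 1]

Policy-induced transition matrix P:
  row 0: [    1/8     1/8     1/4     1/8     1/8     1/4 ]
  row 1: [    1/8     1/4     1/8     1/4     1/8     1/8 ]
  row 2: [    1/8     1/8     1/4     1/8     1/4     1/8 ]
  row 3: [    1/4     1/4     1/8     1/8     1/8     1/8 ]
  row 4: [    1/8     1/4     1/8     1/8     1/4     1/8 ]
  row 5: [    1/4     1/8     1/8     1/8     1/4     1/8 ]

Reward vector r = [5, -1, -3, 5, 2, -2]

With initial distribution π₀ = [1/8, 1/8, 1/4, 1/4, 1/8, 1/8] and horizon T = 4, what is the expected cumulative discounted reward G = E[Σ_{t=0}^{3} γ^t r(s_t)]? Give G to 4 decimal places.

t=0: π = [0.1250, 0.1250, 0.2500, 0.2500, 0.1250, 0.1250], E[r] = 1.0000, γ^t·E[r] = 1.000000, running G = 1.000000
t=1: π = [0.1719, 0.1875, 0.1719, 0.1406, 0.1875, 0.1406], E[r] = 0.9531, γ^t·E[r] = 0.762500, running G = 1.762500
t=2: π = [0.1602, 0.1895, 0.1680, 0.1484, 0.1875, 0.1465], E[r] = 0.9316, γ^t·E[r] = 0.596250, running G = 2.358750
t=3: π = [0.1619, 0.1907, 0.1660, 0.1487, 0.1877, 0.1450], E[r] = 0.9495, γ^t·E[r] = 0.486125, running G = 2.844875

G = 2.8449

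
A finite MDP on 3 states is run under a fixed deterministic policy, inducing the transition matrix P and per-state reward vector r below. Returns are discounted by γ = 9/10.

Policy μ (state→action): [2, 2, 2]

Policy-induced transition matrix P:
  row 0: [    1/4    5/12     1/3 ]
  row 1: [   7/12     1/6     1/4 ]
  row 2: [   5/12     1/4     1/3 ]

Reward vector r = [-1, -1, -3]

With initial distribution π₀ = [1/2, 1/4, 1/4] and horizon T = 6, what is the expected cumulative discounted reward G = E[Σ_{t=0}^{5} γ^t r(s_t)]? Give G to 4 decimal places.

t=0: π = [0.5000, 0.2500, 0.2500], E[r] = -1.5000, γ^t·E[r] = -1.500000, running G = -1.500000
t=1: π = [0.3750, 0.3125, 0.3125], E[r] = -1.6250, γ^t·E[r] = -1.462500, running G = -2.962500
t=2: π = [0.4063, 0.2865, 0.3073], E[r] = -1.6146, γ^t·E[r] = -1.307813, running G = -4.270313
t=3: π = [0.3967, 0.2938, 0.3095], E[r] = -1.6189, γ^t·E[r] = -1.180195, running G = -5.450508
t=4: π = [0.3995, 0.2916, 0.3088], E[r] = -1.6177, γ^t·E[r] = -1.061369, running G = -6.511877
t=5: π = [0.3987, 0.2923, 0.3090], E[r] = -1.6181, γ^t·E[r] = -0.955449, running G = -7.467326

G = -7.4673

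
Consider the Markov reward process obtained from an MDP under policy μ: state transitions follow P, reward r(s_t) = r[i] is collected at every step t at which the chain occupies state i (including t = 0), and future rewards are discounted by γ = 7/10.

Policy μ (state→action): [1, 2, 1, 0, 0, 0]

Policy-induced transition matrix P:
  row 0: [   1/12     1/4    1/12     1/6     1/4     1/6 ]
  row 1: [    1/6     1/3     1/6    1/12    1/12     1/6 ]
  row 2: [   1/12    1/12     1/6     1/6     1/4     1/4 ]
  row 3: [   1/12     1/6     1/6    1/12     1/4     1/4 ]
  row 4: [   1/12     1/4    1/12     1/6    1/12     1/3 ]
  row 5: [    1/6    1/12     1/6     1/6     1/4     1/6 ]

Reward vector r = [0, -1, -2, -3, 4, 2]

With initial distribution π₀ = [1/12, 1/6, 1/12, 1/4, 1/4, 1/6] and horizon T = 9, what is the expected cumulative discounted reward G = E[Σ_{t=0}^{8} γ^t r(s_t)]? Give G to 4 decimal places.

G = 0.9131

t=0: π = [0.0833, 0.1667, 0.0833, 0.2500, 0.2500, 0.1667], E[r] = 0.2500, γ^t·E[r] = 0.250000, running G = 0.250000
t=1: π = [0.1111, 0.2014, 0.1389, 0.1319, 0.1806, 0.2361], E[r] = 0.3194, γ^t·E[r] = 0.223611, running G = 0.473611
t=2: π = [0.1198, 0.1933, 0.1424, 0.1389, 0.1863, 0.2193], E[r] = 0.2894, γ^t·E[r] = 0.141782, running G = 0.615394
t=3: π = [0.1177, 0.1943, 0.1412, 0.1390, 0.1867, 0.2212], E[r] = 0.2957, γ^t·E[r] = 0.101431, running G = 0.716825
t=4: π = [0.1180, 0.1942, 0.1413, 0.1389, 0.1865, 0.2211], E[r] = 0.2948, γ^t·E[r] = 0.070776, running G = 0.787601
t=5: π = [0.1179, 0.1942, 0.1413, 0.1389, 0.1865, 0.2211], E[r] = 0.2949, γ^t·E[r] = 0.049558, running G = 0.837159
t=6: π = [0.1179, 0.1942, 0.1413, 0.1389, 0.1865, 0.2211], E[r] = 0.2949, γ^t·E[r] = 0.034691, running G = 0.871850
t=7: π = [0.1179, 0.1942, 0.1413, 0.1389, 0.1865, 0.2211], E[r] = 0.2949, γ^t·E[r] = 0.024283, running G = 0.896133
t=8: π = [0.1179, 0.1942, 0.1413, 0.1389, 0.1865, 0.2211], E[r] = 0.2949, γ^t·E[r] = 0.016998, running G = 0.913132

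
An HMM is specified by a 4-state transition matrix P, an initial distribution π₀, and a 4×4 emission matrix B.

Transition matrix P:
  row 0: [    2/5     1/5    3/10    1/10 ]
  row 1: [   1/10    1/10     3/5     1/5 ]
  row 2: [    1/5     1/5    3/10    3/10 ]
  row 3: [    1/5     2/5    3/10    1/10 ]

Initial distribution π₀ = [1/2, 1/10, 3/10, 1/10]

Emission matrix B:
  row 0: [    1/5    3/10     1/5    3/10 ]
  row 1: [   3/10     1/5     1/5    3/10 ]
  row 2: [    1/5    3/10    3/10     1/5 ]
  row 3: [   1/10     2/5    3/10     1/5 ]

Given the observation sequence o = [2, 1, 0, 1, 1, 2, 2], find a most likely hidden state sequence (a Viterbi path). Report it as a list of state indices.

t=0: δ = [1.000e-01, 2.000e-02, 9.000e-02, 3.000e-02]  (obs o_0=2)
t=1: δ = [1.200e-02, 4.000e-03, 9.000e-03, 1.080e-02]  ψ = [0, 0, 0, 2]  (obs o_1=1)
t=2: δ = [9.600e-04, 1.296e-03, 7.200e-04, 2.700e-04]  ψ = [0, 3, 0, 2]  (obs o_2=0)
t=3: δ = [1.152e-04, 3.840e-05, 2.333e-04, 1.037e-04]  ψ = [0, 0, 1, 1]  (obs o_3=1)
t=4: δ = [1.400e-05, 9.331e-06, 2.100e-05, 2.799e-05]  ψ = [2, 2, 2, 2]  (obs o_4=1)
t=5: δ = [1.120e-06, 2.239e-06, 2.519e-06, 1.890e-06]  ψ = [0, 3, 3, 2]  (obs o_5=2)
t=6: δ = [1.008e-07, 1.512e-07, 4.031e-07, 2.267e-07]  ψ = [2, 3, 1, 2]  (obs o_6=2)
backtrack: best end state = 2; path = [2, 3, 1, 2, 3, 1, 2]

path = [2, 3, 1, 2, 3, 1, 2]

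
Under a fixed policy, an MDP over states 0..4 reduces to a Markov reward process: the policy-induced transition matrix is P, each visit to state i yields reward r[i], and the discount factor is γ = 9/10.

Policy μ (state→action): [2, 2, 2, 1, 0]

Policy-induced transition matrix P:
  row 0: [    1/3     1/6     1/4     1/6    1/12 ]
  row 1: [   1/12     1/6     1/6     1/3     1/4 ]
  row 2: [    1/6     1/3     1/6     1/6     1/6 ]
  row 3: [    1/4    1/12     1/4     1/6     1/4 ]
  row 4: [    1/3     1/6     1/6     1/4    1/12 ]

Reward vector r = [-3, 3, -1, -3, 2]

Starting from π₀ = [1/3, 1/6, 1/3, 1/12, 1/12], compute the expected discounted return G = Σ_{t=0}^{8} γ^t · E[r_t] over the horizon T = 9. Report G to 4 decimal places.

G = -4.1958

t=0: π = [0.3333, 0.1667, 0.3333, 0.0833, 0.0833], E[r] = -0.9167, γ^t·E[r] = -0.916667, running G = -0.916667
t=1: π = [0.2292, 0.2153, 0.2014, 0.2014, 0.1528], E[r] = -0.5417, γ^t·E[r] = -0.487500, running G = -1.404167
t=2: π = [0.2292, 0.1834, 0.2025, 0.2153, 0.1696], E[r] = -0.6464, γ^t·E[r] = -0.523594, running G = -1.927760
t=3: π = [0.2358, 0.1825, 0.2037, 0.2114, 0.1667], E[r] = -0.6644, γ^t·E[r] = -0.484313, running G = -2.412073
t=4: π = [0.2361, 0.1830, 0.2039, 0.2110, 0.1660], E[r] = -0.6644, γ^t·E[r] = -0.435892, running G = -2.847965
t=5: π = [0.2360, 0.1831, 0.2039, 0.2110, 0.1660], E[r] = -0.6638, γ^t·E[r] = -0.391941, running G = -3.239906
t=6: π = [0.2360, 0.1831, 0.2039, 0.2110, 0.1660], E[r] = -0.6637, γ^t·E[r] = -0.352722, running G = -3.592628
t=7: π = [0.2360, 0.1831, 0.2039, 0.2110, 0.1660], E[r] = -0.6637, γ^t·E[r] = -0.317455, running G = -3.910083
t=8: π = [0.2360, 0.1831, 0.2039, 0.2110, 0.1660], E[r] = -0.6637, γ^t·E[r] = -0.285710, running G = -4.195793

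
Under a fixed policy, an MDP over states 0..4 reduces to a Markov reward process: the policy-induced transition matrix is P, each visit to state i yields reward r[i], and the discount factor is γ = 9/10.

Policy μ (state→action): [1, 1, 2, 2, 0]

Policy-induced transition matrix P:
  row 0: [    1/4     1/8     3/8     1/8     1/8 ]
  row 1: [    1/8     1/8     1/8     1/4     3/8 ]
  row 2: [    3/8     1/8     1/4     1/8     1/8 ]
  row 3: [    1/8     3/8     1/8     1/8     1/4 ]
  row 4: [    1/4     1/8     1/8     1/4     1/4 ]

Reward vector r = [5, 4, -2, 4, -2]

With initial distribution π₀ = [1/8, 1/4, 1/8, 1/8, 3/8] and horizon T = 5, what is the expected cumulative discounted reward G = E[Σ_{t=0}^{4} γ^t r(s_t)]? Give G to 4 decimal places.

G = 6.3454

t=0: π = [0.1250, 0.2500, 0.1250, 0.1250, 0.3750], E[r] = 1.1250, γ^t·E[r] = 1.125000, running G = 1.125000
t=1: π = [0.2188, 0.1563, 0.1719, 0.2031, 0.2500], E[r] = 1.6875, γ^t·E[r] = 1.518750, running G = 2.643750
t=2: π = [0.2266, 0.1758, 0.2012, 0.1758, 0.2207], E[r] = 1.6953, γ^t·E[r] = 1.373203, running G = 4.016953
t=3: π = [0.2312, 0.1689, 0.2068, 0.1746, 0.2185], E[r] = 1.6794, γ^t·E[r] = 1.224314, running G = 5.241267
t=4: π = [0.2329, 0.1686, 0.2086, 0.1734, 0.2164], E[r] = 1.6828, γ^t·E[r] = 1.104085, running G = 6.345353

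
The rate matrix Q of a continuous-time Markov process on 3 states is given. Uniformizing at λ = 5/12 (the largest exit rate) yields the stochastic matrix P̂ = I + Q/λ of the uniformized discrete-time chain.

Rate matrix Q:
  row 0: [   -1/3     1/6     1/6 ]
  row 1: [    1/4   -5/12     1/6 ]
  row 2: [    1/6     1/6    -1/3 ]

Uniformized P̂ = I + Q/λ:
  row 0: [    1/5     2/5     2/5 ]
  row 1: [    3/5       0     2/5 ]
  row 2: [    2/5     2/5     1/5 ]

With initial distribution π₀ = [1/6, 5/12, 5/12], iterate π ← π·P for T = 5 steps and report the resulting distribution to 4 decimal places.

π = [0.3823, 0.2844, 0.3333]

t=0: π = [0.1667, 0.4167, 0.4167]
t=1: π = [0.4500, 0.2333, 0.3167]
t=2: π = [0.3567, 0.3067, 0.3367]
t=3: π = [0.3900, 0.2773, 0.3327]
t=4: π = [0.3775, 0.2891, 0.3335]
t=5: π = [0.3823, 0.2844, 0.3333]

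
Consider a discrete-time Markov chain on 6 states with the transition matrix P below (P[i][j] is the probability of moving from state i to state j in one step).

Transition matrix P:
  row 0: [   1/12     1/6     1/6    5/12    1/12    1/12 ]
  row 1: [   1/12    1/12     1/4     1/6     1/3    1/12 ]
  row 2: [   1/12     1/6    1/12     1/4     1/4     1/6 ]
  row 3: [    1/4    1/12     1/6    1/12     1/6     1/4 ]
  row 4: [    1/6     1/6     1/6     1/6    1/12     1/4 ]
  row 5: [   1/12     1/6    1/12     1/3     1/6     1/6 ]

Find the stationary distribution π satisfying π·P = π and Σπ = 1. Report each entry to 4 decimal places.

Balance equations π_j = Σ_i π_i·P[i][j]:
  π_0 = 1/12·π_0 + 1/12·π_1 + 1/12·π_2 + 1/4·π_3 + 1/6·π_4 + 1/12·π_5
  π_1 = 1/6·π_0 + 1/12·π_1 + 1/6·π_2 + 1/12·π_3 + 1/6·π_4 + 1/6·π_5
  π_2 = 1/6·π_0 + 1/4·π_1 + 1/12·π_2 + 1/6·π_3 + 1/6·π_4 + 1/12·π_5
  π_3 = 5/12·π_0 + 1/6·π_1 + 1/4·π_2 + 1/12·π_3 + 1/6·π_4 + 1/3·π_5
  π_4 = 1/12·π_0 + 1/3·π_1 + 1/4·π_2 + 1/6·π_3 + 1/12·π_4 + 1/6·π_5
  normalize: π_0 + π_1 + π_2 + π_3 + π_4 + π_5 = 1
Solving the linear system gives exactly π = [113/835, 1483/10855, 1636/10855, 187/835, 147/835, 385/2171].

π = [0.1353, 0.1366, 0.1507, 0.2240, 0.1760, 0.1773]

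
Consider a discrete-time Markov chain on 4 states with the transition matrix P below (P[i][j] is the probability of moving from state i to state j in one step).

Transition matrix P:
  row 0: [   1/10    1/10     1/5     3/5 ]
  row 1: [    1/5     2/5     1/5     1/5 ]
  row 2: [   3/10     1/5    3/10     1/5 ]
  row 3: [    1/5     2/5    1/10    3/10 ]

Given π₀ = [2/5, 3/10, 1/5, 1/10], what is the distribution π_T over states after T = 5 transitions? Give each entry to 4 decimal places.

π = [0.1989, 0.3028, 0.1877, 0.3106]

t=0: π = [0.4000, 0.3000, 0.2000, 0.1000]
t=1: π = [0.1800, 0.2400, 0.2100, 0.3700]
t=2: π = [0.2030, 0.3040, 0.1840, 0.3090]
t=3: π = [0.1981, 0.3023, 0.1875, 0.3121]
t=4: π = [0.1989, 0.3031, 0.1875, 0.3105]
t=5: π = [0.1989, 0.3028, 0.1877, 0.3106]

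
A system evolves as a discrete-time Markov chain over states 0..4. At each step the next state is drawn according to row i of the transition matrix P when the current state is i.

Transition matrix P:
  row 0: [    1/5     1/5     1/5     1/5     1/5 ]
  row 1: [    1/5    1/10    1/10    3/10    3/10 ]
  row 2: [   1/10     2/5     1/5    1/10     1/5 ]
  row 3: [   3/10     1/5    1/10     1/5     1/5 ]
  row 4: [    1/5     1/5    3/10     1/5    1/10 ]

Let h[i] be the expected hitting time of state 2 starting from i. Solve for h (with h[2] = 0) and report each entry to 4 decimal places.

First-step conditioning: h[2] = 0; for i ≠ 2, h[i] = 1 + Σ_k P[i][k]·h[k].
  h[0] = 1 + 1/5·h[0] + 1/5·h[1] + 1/5·h[3] + 1/5·h[4]
  h[1] = 1 + 1/5·h[0] + 1/10·h[1] + 3/10·h[3] + 3/10·h[4]
  h[3] = 1 + 3/10·h[0] + 1/5·h[1] + 1/5·h[3] + 1/5·h[4]
  h[4] = 1 + 1/5·h[0] + 1/5·h[1] + 1/5·h[3] + 1/10·h[4]
Solving the 4×4 linear system over states ≠ 2 gives exactly h = [3025/544, 6605/1088, 0, 6655/1088, 1375/272] (h[2] = 0 is the target).

h = [5.5607, 6.0708, 0.0000, 6.1167, 5.0551]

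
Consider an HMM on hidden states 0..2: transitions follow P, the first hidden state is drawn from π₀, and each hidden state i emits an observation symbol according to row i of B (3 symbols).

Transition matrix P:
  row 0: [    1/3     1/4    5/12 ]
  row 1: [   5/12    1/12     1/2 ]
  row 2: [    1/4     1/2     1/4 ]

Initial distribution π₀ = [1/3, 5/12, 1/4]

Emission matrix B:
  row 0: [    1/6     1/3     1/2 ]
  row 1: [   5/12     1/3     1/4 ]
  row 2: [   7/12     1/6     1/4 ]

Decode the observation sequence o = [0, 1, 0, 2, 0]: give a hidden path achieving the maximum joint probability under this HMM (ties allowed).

path = [2, 1, 2, 1, 2]

t=0: δ = [5.556e-02, 1.736e-01, 1.458e-01]  (obs o_0=0)
t=1: δ = [2.411e-02, 2.431e-02, 1.447e-02]  ψ = [1, 2, 1]  (obs o_1=1)
t=2: δ = [1.688e-03, 3.014e-03, 7.089e-03]  ψ = [1, 2, 1]  (obs o_2=0)
t=3: δ = [8.861e-04, 8.861e-04, 4.431e-04]  ψ = [2, 2, 2]  (obs o_3=2)
t=4: δ = [6.154e-05, 9.231e-05, 2.585e-04]  ψ = [1, 0, 1]  (obs o_4=0)
backtrack: best end state = 2; path = [2, 1, 2, 1, 2]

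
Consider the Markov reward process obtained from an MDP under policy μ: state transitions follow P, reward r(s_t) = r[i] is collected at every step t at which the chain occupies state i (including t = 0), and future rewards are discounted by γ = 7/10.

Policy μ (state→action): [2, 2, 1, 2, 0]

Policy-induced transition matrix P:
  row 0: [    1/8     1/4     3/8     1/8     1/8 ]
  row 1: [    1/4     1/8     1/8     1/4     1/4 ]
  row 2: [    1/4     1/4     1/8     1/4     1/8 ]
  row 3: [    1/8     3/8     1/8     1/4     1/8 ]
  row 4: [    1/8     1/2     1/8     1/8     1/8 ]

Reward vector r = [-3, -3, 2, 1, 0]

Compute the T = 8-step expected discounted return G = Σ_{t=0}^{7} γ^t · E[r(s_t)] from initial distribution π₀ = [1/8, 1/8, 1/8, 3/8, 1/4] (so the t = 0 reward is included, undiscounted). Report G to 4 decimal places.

t=0: π = [0.1250, 0.1250, 0.1250, 0.3750, 0.2500], E[r] = -0.1250, γ^t·E[r] = -0.125000, running G = -0.125000
t=1: π = [0.1563, 0.3438, 0.1563, 0.2031, 0.1406], E[r] = -0.9844, γ^t·E[r] = -0.689063, running G = -0.814063
t=2: π = [0.1875, 0.2676, 0.1641, 0.2129, 0.1680], E[r] = -0.8242, γ^t·E[r] = -0.403867, running G = -1.217930
t=3: π = [0.1790, 0.2852, 0.1719, 0.2056, 0.1584], E[r] = -0.8430, γ^t·E[r] = -0.289155, running G = -1.507085
t=4: π = [0.1821, 0.2797, 0.1697, 0.2078, 0.1606], E[r] = -0.8381, γ^t·E[r] = -0.201222, running G = -1.708306
t=5: π = [0.1812, 0.2812, 0.1705, 0.2072, 0.1600], E[r] = -0.8389, γ^t·E[r] = -0.140986, running G = -1.849292
t=6: π = [0.1815, 0.2807, 0.1703, 0.2074, 0.1601], E[r] = -0.8387, γ^t·E[r] = -0.098667, running G = -1.947959
t=7: π = [0.1814, 0.2809, 0.1704, 0.2073, 0.1601], E[r] = -0.8387, γ^t·E[r] = -0.069071, running G = -2.017029

G = -2.0170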